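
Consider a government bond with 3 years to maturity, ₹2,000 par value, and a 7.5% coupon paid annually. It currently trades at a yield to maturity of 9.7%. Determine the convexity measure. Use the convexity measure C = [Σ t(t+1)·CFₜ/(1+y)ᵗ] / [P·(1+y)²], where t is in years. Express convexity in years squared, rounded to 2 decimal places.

9.04

With y = 0.097:
  t   CF        PV=CF/(1+0.097)^t    t·PV        t(t+1)·PV
  1       150.00       136.7366       136.7366         273.4731
  2       150.00       124.6459       249.2918         747.8754
  3     2,150.00     1,628.6156     4,885.8467      19,543.3866
  Σ                  1,889.9980     5,271.8750      20,564.7351
P = 1,889.9980.
Convexity = Σ t(t+1)·PV / [P·(1+y)²] = 20,564.7351 / (1,889.9980 × 1.203409) = 9.04167.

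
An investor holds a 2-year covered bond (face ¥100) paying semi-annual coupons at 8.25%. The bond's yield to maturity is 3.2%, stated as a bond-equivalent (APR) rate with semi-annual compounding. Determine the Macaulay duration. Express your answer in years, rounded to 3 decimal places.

1.890 years

Periodic yield y = 0.016. Discount each cash flow and weight by its period:
  t   CF        PV=CF/(1+0.016)^t    t·PV
  1        4.125         4.0600         4.0600
  2        4.125         3.9961         7.9922
  3        4.125         3.9332        11.7995
  4      104.125        97.7193       390.8771
  Σ                    109.7086       414.7288
Price P = Σ PV = 109.7086.
Macaulay duration = Σ(t·PV) / P = 414.7288 / 109.7086 = 3.78028 half-year periods.
In years: 3.78028 / 2 = 1.89014 years.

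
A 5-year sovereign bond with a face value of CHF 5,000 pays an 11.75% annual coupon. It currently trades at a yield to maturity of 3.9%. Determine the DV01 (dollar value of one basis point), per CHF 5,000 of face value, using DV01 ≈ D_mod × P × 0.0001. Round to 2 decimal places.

CHF 2.73

Periodic yield y = 0.039.
  t   CF        PV=CF/(1+0.039)^t    t·PV
  1       587.50       565.4475       565.4475
  2       587.50       544.2229     1,088.4457
  3       587.50       523.7949     1,571.3846
  4       587.50       504.1336     2,016.5346
  5     5,587.50     4,614.6610    23,073.3048
  Σ                  6,752.2599    28,315.1172
P = 6,752.2599; D_Mac = 4.19343 yrs; D_mod = 4.03602 yrs.
DV01 ≈ 4.03602 × 6,752.2599 × 0.0001 = 2.725228.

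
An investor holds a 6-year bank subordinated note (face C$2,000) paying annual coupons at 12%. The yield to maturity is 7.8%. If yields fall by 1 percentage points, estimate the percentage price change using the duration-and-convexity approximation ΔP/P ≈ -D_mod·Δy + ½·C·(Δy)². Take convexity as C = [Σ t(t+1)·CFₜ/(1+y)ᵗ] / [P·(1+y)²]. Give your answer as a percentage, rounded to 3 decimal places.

+4.519%

With y = 0.078:
  t   CF        PV=CF/(1+0.078)^t    t·PV        t(t+1)·PV
  1       240.00       222.6345       222.6345         445.2690
  2       240.00       206.5255       413.0510       1,239.1531
  3       240.00       191.5821       574.7463       2,298.9854
  4       240.00       177.7200       710.8798       3,554.3991
  5       240.00       164.8608       824.3041       4,945.8244
  6     2,240.00     1,427.3663     8,564.1981      59,949.3866
  Σ                  2,390.6893    11,309.8139      72,433.0176
P = 2,390.6893; D_Mac = 4.73078 yrs; D_mod = 4.38847 yrs; C = 26.07209.
Duration effect: -4.38847 × (-0.01) = +0.043885
Convexity effect: 0.5 × 26.07209 × (-0.01)² = +0.0013036
ΔP/P ≈ +0.043885 + 0.0013036 = +0.045188 = +4.5188%.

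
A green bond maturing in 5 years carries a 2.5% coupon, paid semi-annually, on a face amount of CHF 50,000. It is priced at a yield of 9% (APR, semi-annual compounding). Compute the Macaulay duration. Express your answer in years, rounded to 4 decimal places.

4.6763 years

Periodic yield y = 0.045. Discount each cash flow and weight by its period:
  t   CF        PV=CF/(1+0.045)^t    t·PV
  1       625.00       598.0861       598.0861
  2       625.00       572.3312     1,144.6624
  3       625.00       547.6854     1,643.0561
  4       625.00       524.1008     2,096.4034
  5       625.00       501.5319     2,507.6595
  6       625.00       479.9348     2,879.6090
  7       625.00       459.2678     3,214.8745
  8       625.00       439.4907     3,515.9256
  9       625.00       420.5653     3,785.0874
  10   50,625.00    32,598.8389   325,988.3890
  Σ                 37,141.8330   347,373.7532
Price P = Σ PV = 37,141.8330.
Macaulay duration = Σ(t·PV) / P = 347,373.7532 / 37,141.8330 = 9.35263 half-year periods.
In years: 9.35263 / 2 = 4.67631 years.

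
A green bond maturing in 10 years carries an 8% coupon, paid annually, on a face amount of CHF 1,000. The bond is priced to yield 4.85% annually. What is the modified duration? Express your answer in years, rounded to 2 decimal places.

7.21 years

Periodic yield y = 0.0485. First find Macaulay duration:
  t   CF        PV=CF/(1+0.0485)^t    t·PV
  1        80.00        76.2995        76.2995
  2        80.00        72.7701       145.5402
  3        80.00        69.4040       208.2121
  4        80.00        66.1936       264.7746
  5        80.00        63.1317       315.6587
  6        80.00        60.2115       361.2689
  7        80.00        57.4263       401.9842
  8        80.00        54.7700       438.1598
  9        80.00        52.2365       470.1285
  10    1,080.00       672.5730     6,725.7297
  Σ                  1,245.0163     9,407.7562
P = 1,245.0163; Macaulay duration = 9,407.7562 / 1,245.0163 = 7.55633 years.
Modified duration = D_Mac / (1 + y) = 7.55633 / 1.0485 = 7.20680 years.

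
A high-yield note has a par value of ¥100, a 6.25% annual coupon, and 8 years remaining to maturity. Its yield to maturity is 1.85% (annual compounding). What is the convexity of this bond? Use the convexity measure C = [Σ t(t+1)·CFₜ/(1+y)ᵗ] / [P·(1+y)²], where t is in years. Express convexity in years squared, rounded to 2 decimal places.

55.00

With y = 0.0185:
  t   CF        PV=CF/(1+0.0185)^t    t·PV        t(t+1)·PV
  1         6.25         6.1365         6.1365          12.2730
  2         6.25         6.0250        12.0500          36.1501
  3         6.25         5.9156        17.7467          70.9869
  4         6.25         5.8081        23.2325         116.1625
  5         6.25         5.7026        28.5131         171.0788
  6         6.25         5.5990        33.5943         235.1598
  7         6.25         5.4973        38.4814         307.8512
  8       106.25        91.7573       734.0585       6,606.5263
  Σ                    132.4415       893.8130       7,556.1885
P = 132.4415.
Convexity = Σ t(t+1)·PV / [P·(1+y)²] = 7,556.1885 / (132.4415 × 1.037342) = 54.99923.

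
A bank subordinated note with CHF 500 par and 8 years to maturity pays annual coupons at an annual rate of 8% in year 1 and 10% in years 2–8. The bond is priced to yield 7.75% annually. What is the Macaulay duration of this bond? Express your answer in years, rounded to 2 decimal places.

6.09 years

Periodic yield y = 0.0775. Discount each cash flow and weight by its year:
  t   CF        PV=CF/(1+0.0775)^t    t·PV
  1        40.00        37.1230        37.1230
  2        50.00        43.0661        86.1322
  3        50.00        39.9685       119.9056
  4        50.00        37.0938       148.3751
  5        50.00        34.4258       172.1288
  6        50.00        31.9497       191.6980
  7        50.00        29.6517       207.5616
  8       550.00       302.7084     2,421.6671
  Σ                    555.9868     3,384.5914
Price P = Σ PV = 555.9868.
Macaulay duration = Σ(t·PV) / P = 3,384.5914 / 555.9868 = 6.08754 years.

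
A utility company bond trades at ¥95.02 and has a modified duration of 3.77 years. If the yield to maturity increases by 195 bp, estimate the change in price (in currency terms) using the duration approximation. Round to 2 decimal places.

Duration approximation: ΔP/P ≈ -D_mod · Δy = -3.77 × (+0.0195) = -0.073515.
ΔP ≈ 95.02 × (-0.073515) = -6.9853953.

-¥6.99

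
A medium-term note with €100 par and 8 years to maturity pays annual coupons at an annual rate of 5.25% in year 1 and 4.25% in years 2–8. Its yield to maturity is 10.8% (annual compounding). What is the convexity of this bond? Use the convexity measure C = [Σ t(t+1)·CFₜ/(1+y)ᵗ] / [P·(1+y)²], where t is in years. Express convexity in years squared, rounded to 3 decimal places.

With y = 0.108:
  t   CF        PV=CF/(1+0.108)^t    t·PV        t(t+1)·PV
  1         5.25         4.7383         4.7383           9.4765
  2         4.25         3.4619         6.9237          20.7712
  3         4.25         3.1244         9.3733          37.4931
  4         4.25         2.8199        11.2795          56.3975
  5         4.25         2.5450        12.7251          76.3504
  6         4.25         2.2969        13.7817          96.4716
  7         4.25         2.0731        14.5114         116.0910
  8       104.25        45.8942       367.1537       3,304.3837
  Σ                     66.9537       440.4866       3,717.4351
P = 66.9537.
Convexity = Σ t(t+1)·PV / [P·(1+y)²] = 3,717.4351 / (66.9537 × 1.227664) = 45.22615.

45.226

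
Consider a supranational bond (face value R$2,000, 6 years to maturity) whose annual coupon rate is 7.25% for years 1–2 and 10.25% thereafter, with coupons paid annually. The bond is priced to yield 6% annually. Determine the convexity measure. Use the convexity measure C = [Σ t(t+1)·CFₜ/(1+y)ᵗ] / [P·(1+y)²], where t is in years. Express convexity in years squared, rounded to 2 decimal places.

With y = 0.06:
  t   CF        PV=CF/(1+0.06)^t    t·PV        t(t+1)·PV
  1       145.00       136.7925       136.7925         273.5849
  2       145.00       129.0495       258.0990         774.2969
  3       205.00       172.1220       516.3659       2,065.4634
  4       205.00       162.3792       649.5168       3,247.5840
  5       205.00       153.1879       765.9396       4,595.6378
  6     2,205.00     1,554.4380     9,326.6280      65,286.3957
  Σ                  2,307.9690    11,653.3417      76,242.9627
P = 2,307.9690.
Convexity = Σ t(t+1)·PV / [P·(1+y)²] = 76,242.9627 / (2,307.9690 × 1.123600) = 29.40073.

29.40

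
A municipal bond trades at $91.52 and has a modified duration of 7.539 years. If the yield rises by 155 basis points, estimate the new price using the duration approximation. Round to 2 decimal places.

Duration approximation: ΔP/P ≈ -D_mod · Δy = -7.539 × (+0.0155) = -0.1168545.
New price ≈ 91.52 × (1 - 0.1168545) = 80.82547616.

$80.83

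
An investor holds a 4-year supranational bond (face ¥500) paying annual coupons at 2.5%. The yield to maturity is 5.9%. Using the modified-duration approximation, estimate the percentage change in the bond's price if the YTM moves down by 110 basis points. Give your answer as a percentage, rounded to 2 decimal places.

+3.99%

Periodic yield y = 0.059. Modified duration first:
  t   CF        PV=CF/(1+0.059)^t    t·PV
  1        12.50        11.8036        11.8036
  2        12.50        11.1460        22.2920
  3        12.50        10.5250        31.5750
  4       512.50       407.4835     1,629.9340
  Σ                    440.9581     1,695.6045
P = 440.9581; D_Mac = 3.84527 yrs; D_mod = 3.84527/(1+0.059) = 3.63104 yrs.
ΔP/P ≈ -D_mod · Δy = -3.63104 × (-0.011) = +0.039941 = +3.9941%.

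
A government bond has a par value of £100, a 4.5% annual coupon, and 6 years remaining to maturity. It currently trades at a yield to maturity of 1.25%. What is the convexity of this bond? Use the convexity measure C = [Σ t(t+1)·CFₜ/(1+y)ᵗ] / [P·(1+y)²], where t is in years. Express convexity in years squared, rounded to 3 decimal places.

With y = 0.0125:
  t   CF        PV=CF/(1+0.0125)^t    t·PV        t(t+1)·PV
  1         4.50         4.4444         4.4444           8.8889
  2         4.50         4.3896         8.7791          26.3374
  3         4.50         4.3354        13.0061          52.0246
  4         4.50         4.2819        17.1274          85.6372
  5         4.50         4.2290        21.1450         126.8699
  6       104.50        96.9943       581.9656       4,073.7595
  Σ                    118.6745       646.4678       4,373.5175
P = 118.6745.
Convexity = Σ t(t+1)·PV / [P·(1+y)²] = 4,373.5175 / (118.6745 × 1.025156) = 35.94871.

35.949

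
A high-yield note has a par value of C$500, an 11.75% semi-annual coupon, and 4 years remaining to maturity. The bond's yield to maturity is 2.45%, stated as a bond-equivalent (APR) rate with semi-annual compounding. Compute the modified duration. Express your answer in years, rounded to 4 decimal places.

3.3722 years

Periodic yield y = 0.01225. First find Macaulay duration:
  t   CF        PV=CF/(1+0.01225)^t    t·PV
  1       29.375        29.0195        29.0195
  2       29.375        28.6683        57.3366
  3       29.375        28.3214        84.9642
  4       29.375        27.9786       111.9146
  5       29.375        27.6401       138.2003
  6       29.375        27.3056       163.8334
  7       29.375        26.9751       188.8258
  8      529.375       480.2431     3,841.9449
  Σ                    676.1517     4,616.0393
P = 676.1517; Macaulay duration = 4,616.0393 / 676.1517 = 6.82693 half-year periods = 3.41346 years.
Modified duration = D_Mac / (1 + y) = 3.41346 / 1.01225 = 3.37216 years.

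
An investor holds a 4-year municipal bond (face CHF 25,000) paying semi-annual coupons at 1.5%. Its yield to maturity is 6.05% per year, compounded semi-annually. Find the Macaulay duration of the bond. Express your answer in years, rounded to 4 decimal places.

3.8856 years

Periodic yield y = 0.03025. Discount each cash flow and weight by its period:
  t   CF        PV=CF/(1+0.03025)^t    t·PV
  1       187.50       181.9947       181.9947
  2       187.50       176.6510       353.3019
  3       187.50       171.4642       514.3925
  4       187.50       166.4297       665.7187
  5       187.50       161.5430       807.7150
  6       187.50       156.7998       940.7989
  7       187.50       152.1959     1,065.3712
  8    25,187.50    19,844.6790   158,757.4319
  Σ                 21,011.7572   163,286.7248
Price P = Σ PV = 21,011.7572.
Macaulay duration = Σ(t·PV) / P = 163,286.7248 / 21,011.7572 = 7.77121 half-year periods.
In years: 7.77121 / 2 = 3.88560 years.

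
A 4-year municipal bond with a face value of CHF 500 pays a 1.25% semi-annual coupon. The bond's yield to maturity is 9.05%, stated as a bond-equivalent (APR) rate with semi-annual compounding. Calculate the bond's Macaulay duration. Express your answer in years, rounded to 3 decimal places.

Periodic yield y = 0.04525. Discount each cash flow and weight by its period:
  t   CF        PV=CF/(1+0.04525)^t    t·PV
  1        3.125         2.9897         2.9897
  2        3.125         2.8603         5.7206
  3        3.125         2.7365         8.2094
  4        3.125         2.6180        10.4720
  5        3.125         2.5047        12.5233
  6        3.125         2.3962        14.3774
  7        3.125         2.2925        16.0475
  8      503.125       353.1136     2,824.9091
  Σ                    371.5115     2,895.2489
Price P = Σ PV = 371.5115.
Macaulay duration = Σ(t·PV) / P = 2,895.2489 / 371.5115 = 7.79316 half-year periods.
In years: 7.79316 / 2 = 3.89658 years.

3.897 years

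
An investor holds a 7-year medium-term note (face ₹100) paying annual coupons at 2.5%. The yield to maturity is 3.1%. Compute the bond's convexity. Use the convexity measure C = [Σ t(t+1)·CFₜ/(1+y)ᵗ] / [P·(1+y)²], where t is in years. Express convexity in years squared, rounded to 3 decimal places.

With y = 0.031:
  t   CF        PV=CF/(1+0.031)^t    t·PV        t(t+1)·PV
  1         2.50         2.4248         2.4248           4.8497
  2         2.50         2.3519         4.7038          14.1115
  3         2.50         2.2812         6.8436          27.3744
  4         2.50         2.2126         8.8504          44.2522
  5         2.50         2.1461        10.7304          64.3825
  6         2.50         2.0816        12.4893          87.4253
  7       102.50        82.7777       579.4437       4,635.5496
  Σ                     96.2759       625.4862       4,877.9454
P = 96.2759.
Convexity = Σ t(t+1)·PV / [P·(1+y)²] = 4,877.9454 / (96.2759 × 1.062961) = 47.66528.

47.665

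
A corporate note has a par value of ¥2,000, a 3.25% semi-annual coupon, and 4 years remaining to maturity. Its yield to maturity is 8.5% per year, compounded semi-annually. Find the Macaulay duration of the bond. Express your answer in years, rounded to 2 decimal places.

3.76 years

Periodic yield y = 0.0425. Discount each cash flow and weight by its period:
  t   CF        PV=CF/(1+0.0425)^t    t·PV
  1        32.50        31.1751        31.1751
  2        32.50        29.9041        59.8083
  3        32.50        28.6850        86.0551
  4        32.50        27.5156       110.0624
  5        32.50        26.3939       131.9693
  6        32.50        25.3179       151.9072
  7        32.50        24.2857       170.0000
  8     2,032.50     1,456.8742    11,654.9934
  Σ                  1,650.1514    12,395.9707
Price P = Σ PV = 1,650.1514.
Macaulay duration = Σ(t·PV) / P = 12,395.9707 / 1,650.1514 = 7.51202 half-year periods.
In years: 7.51202 / 2 = 3.75601 years.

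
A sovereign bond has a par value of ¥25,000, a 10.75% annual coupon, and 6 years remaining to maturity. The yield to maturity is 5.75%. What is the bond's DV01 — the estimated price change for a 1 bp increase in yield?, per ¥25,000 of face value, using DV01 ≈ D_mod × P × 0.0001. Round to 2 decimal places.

¥14.35

Periodic yield y = 0.0575.
  t   CF        PV=CF/(1+0.0575)^t    t·PV
  1     2,687.50     2,541.3712     2,541.3712
  2     2,687.50     2,403.1879     4,806.3757
  3     2,687.50     2,272.5181     6,817.5542
  4     2,687.50     2,148.9533     8,595.8130
  5     2,687.50     2,032.1071    10,160.5355
  6    27,687.50    19,797.0959   118,782.5755
  Σ                 31,195.2334   151,704.2251
P = 31,195.2334; D_Mac = 4.86306 yrs; D_mod = 4.59864 yrs.
DV01 ≈ 4.59864 × 31,195.2334 × 0.0001 = 14.345553.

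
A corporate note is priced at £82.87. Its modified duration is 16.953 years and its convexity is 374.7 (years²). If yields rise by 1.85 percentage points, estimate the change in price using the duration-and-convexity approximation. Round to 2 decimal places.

Duration effect: -D_mod·Δy = -16.953 × (+0.0185) = -0.3136305
Convexity effect: ½·C·(Δy)² = 0.5 × 374.7 × (0.0185)² = +0.0641205375
ΔP/P ≈ -0.3136305 + 0.0641205375 = -0.2495099625
ΔP ≈ 82.87 × (-0.2495099625) = -20.676890592375.

-£20.68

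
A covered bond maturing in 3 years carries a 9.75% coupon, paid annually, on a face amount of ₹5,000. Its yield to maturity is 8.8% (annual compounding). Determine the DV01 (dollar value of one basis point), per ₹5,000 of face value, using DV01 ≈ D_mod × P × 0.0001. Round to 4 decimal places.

₹1.2917

Periodic yield y = 0.088.
  t   CF        PV=CF/(1+0.088)^t    t·PV
  1       487.50       448.0699       448.0699
  2       487.50       411.8289       823.6578
  3     5,487.50     4,260.7676    12,782.3028
  Σ                  5,120.6664    14,054.0305
P = 5,120.6664; D_Mac = 2.74457 yrs; D_mod = 2.52258 yrs.
DV01 ≈ 2.52258 × 5,120.6664 × 0.0001 = 1.291731.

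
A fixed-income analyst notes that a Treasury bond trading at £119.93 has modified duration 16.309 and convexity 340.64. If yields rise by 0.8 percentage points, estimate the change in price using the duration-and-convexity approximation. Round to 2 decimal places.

-£14.34

Duration effect: -D_mod·Δy = -16.309 × (+0.008) = -0.130472
Convexity effect: ½·C·(Δy)² = 0.5 × 340.64 × (0.008)² = +0.01090048
ΔP/P ≈ -0.130472 + 0.01090048 = -0.11957152
ΔP ≈ 119.93 × (-0.11957152) = -14.3402123936.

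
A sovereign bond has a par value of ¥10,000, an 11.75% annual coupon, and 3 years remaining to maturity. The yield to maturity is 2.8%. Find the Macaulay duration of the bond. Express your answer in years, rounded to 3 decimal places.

Periodic yield y = 0.028. Discount each cash flow and weight by its year:
  t   CF        PV=CF/(1+0.028)^t    t·PV
  1     1,175.00     1,142.9961     1,142.9961
  2     1,175.00     1,111.8639     2,223.7278
  3    11,175.00    10,286.5132    30,859.5396
  Σ                 12,541.3732    34,226.2636
Price P = Σ PV = 12,541.3732.
Macaulay duration = Σ(t·PV) / P = 34,226.2636 / 12,541.3732 = 2.72907 years.

2.729 years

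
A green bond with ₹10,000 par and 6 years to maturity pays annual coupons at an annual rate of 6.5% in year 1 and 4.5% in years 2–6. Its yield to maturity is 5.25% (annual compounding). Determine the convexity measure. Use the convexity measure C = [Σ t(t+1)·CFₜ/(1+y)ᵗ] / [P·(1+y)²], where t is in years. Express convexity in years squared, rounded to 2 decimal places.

32.10

With y = 0.0525:
  t   CF        PV=CF/(1+0.0525)^t    t·PV        t(t+1)·PV
  1       650.00       617.5772       617.5772       1,235.1544
  2       450.00       406.2266       812.4531       2,437.3593
  3       450.00       385.9635     1,157.8904       4,631.5616
  4       450.00       366.7111     1,466.8445       7,334.2227
  5       450.00       348.4191     1,742.0956      10,452.5739
  6    10,450.00     7,687.4741    46,124.8444     322,873.9106
  Σ                  9,812.3715    51,921.7053     348,964.7824
P = 9,812.3715.
Convexity = Σ t(t+1)·PV / [P·(1+y)²] = 348,964.7824 / (9,812.3715 × 1.107756) = 32.10431.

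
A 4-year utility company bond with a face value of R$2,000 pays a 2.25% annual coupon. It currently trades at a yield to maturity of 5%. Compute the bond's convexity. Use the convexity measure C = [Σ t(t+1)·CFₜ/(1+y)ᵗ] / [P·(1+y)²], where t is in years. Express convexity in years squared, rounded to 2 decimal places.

With y = 0.05:
  t   CF        PV=CF/(1+0.05)^t    t·PV        t(t+1)·PV
  1        45.00        42.8571        42.8571          85.7143
  2        45.00        40.8163        81.6327         244.8980
  3        45.00        38.8727       116.6181         466.4723
  4     2,045.00     1,682.4266     6,729.7062      33,648.5312
  Σ                  1,804.9727     6,970.8141      34,445.6158
P = 1,804.9727.
Convexity = Σ t(t+1)·PV / [P·(1+y)²] = 34,445.6158 / (1,804.9727 × 1.102500) = 17.30951.

17.31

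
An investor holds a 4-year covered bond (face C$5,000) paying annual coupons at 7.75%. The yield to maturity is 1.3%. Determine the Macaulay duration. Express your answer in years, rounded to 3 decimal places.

3.636 years

Periodic yield y = 0.013. Discount each cash flow and weight by its year:
  t   CF        PV=CF/(1+0.013)^t    t·PV
  1       387.50       382.5271       382.5271
  2       387.50       377.6181       755.2362
  3       387.50       372.7721     1,118.3162
  4     5,387.50     5,116.2234    20,464.8937
  Σ                  6,249.1408    22,720.9733
Price P = Σ PV = 6,249.1408.
Macaulay duration = Σ(t·PV) / P = 22,720.9733 / 6,249.1408 = 3.63586 years.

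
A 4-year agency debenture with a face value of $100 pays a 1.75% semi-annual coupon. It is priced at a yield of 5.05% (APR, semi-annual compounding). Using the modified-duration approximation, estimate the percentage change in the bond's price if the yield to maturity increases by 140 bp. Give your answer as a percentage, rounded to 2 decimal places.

-5.29%

Periodic yield y = 0.02525. Modified duration first:
  t   CF        PV=CF/(1+0.02525)^t    t·PV
  1        0.875         0.8535         0.8535
  2        0.875         0.8324         1.6649
  3        0.875         0.8119         2.4358
  4        0.875         0.7919         3.1677
  5        0.875         0.7724         3.8622
  6        0.875         0.7534         4.5204
  7        0.875         0.7349         5.1440
  8      100.875        82.6314       661.0515
  Σ                     88.1819       682.6999
P = 88.1819; D_Mac = 7.74195 half-year periods = 3.87098 yrs; D_mod = 3.87098/(1+0.02525) = 3.77564 yrs.
ΔP/P ≈ -D_mod · Δy = -3.77564 × (+0.014) = -0.052859 = -5.2859%.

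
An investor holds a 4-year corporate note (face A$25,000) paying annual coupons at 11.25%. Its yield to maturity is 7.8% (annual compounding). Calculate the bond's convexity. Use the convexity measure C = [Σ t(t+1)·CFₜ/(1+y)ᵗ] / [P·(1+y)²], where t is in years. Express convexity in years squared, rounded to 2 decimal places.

14.16

With y = 0.078:
  t   CF        PV=CF/(1+0.078)^t    t·PV        t(t+1)·PV
  1     2,812.50     2,608.9981     2,608.9981       5,217.9963
  2     2,812.50     2,420.2209     4,840.4418      14,521.3255
  3     2,812.50     2,245.1029     6,735.3087      26,941.2347
  4    27,812.50    20,595.1512    82,380.6048     411,903.0242
  Σ                 27,869.4732    96,565.3535     458,583.5806
P = 27,869.4732.
Convexity = Σ t(t+1)·PV / [P·(1+y)²] = 458,583.5806 / (27,869.4732 × 1.162084) = 14.15964.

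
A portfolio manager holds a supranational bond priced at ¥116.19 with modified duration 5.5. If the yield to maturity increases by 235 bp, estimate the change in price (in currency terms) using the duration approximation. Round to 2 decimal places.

-¥15.02

Duration approximation: ΔP/P ≈ -D_mod · Δy = -5.5 × (+0.0235) = -0.129250.
ΔP ≈ 116.19 × (-0.129250) = -15.0175575.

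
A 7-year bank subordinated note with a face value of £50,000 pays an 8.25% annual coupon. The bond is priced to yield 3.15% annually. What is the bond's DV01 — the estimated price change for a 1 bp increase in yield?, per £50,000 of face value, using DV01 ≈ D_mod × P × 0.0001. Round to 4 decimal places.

Periodic yield y = 0.0315.
  t   CF        PV=CF/(1+0.0315)^t    t·PV
  1     4,125.00     3,999.0305     3,999.0305
  2     4,125.00     3,876.9079     7,753.8159
  3     4,125.00     3,758.5147    11,275.5442
  4     4,125.00     3,643.7370    14,574.9480
  5     4,125.00     3,532.4644    17,662.3219
  6     4,125.00     3,424.5898    20,547.5388
  7    54,125.00    43,562.5489   304,937.8425
  Σ                 65,797.7933   380,751.0418
P = 65,797.7933; D_Mac = 5.78668 yrs; D_mod = 5.60997 yrs.
DV01 ≈ 5.60997 × 65,797.7933 × 0.0001 = 36.912365.

£36.9124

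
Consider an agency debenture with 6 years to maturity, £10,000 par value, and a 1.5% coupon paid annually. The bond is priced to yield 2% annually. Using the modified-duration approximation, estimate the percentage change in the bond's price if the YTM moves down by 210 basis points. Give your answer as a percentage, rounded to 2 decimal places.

Periodic yield y = 0.02. Modified duration first:
  t   CF        PV=CF/(1+0.02)^t    t·PV
  1       150.00       147.0588       147.0588
  2       150.00       144.1753       288.3506
  3       150.00       141.3484       424.0451
  4       150.00       138.5768       554.3073
  5       150.00       135.8596       679.2981
  6    10,150.00     9,012.9095    54,077.4572
  Σ                  9,719.9285    56,170.5170
P = 9,719.9285; D_Mac = 5.77890 yrs; D_mod = 5.77890/(1+0.02) = 5.66559 yrs.
ΔP/P ≈ -D_mod · Δy = -5.66559 × (-0.021) = +0.118977 = +11.8977%.

+11.90%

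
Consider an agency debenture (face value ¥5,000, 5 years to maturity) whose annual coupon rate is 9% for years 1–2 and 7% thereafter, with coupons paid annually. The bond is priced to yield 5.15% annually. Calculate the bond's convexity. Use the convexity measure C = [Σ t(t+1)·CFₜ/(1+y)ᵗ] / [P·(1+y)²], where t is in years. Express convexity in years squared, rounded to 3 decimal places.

With y = 0.0515:
  t   CF        PV=CF/(1+0.0515)^t    t·PV        t(t+1)·PV
  1       450.00       427.9601       427.9601         855.9201
  2       450.00       406.9996       813.9992       2,441.9975
  3       350.00       301.0511       903.1533       3,612.6132
  4       350.00       286.3063     1,145.2253       5,726.1264
  5     5,350.00     4,162.0510    20,810.2550     124,861.5298
  Σ                  5,584.3680    24,100.5928     137,498.1870
P = 5,584.3680.
Convexity = Σ t(t+1)·PV / [P·(1+y)²] = 137,498.1870 / (5,584.3680 × 1.105652) = 22.26919.

22.269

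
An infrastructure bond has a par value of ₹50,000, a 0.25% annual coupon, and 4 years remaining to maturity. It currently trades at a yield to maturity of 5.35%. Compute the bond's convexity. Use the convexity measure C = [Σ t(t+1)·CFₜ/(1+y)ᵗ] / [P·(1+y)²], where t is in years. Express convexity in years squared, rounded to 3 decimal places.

With y = 0.0535:
  t   CF        PV=CF/(1+0.0535)^t    t·PV        t(t+1)·PV
  1       125.00       118.6521       118.6521         237.3042
  2       125.00       112.6266       225.2532         675.7595
  3       125.00       106.9071       320.7212       1,282.8847
  4    50,125.00    40,692.6737   162,770.6948     813,853.4738
  Σ                 41,030.8595   163,435.3212     816,049.4223
P = 41,030.8595.
Convexity = Σ t(t+1)·PV / [P·(1+y)²] = 816,049.4223 / (41,030.8595 × 1.109862) = 17.91995.

17.920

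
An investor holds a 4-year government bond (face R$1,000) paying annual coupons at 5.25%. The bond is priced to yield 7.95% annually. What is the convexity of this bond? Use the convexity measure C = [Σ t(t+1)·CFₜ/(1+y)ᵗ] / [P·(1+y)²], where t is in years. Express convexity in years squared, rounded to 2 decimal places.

15.43

With y = 0.0795:
  t   CF        PV=CF/(1+0.0795)^t    t·PV        t(t+1)·PV
  1        52.50        48.6336        48.6336          97.2673
  2        52.50        45.0520        90.1040         270.3120
  3        52.50        41.7341       125.2024         500.8096
  4     1,052.50       775.0532     3,100.2128      15,501.0641
  Σ                    910.4730     3,364.1528      16,369.4529
P = 910.4730.
Convexity = Σ t(t+1)·PV / [P·(1+y)²] = 16,369.4529 / (910.4730 × 1.165320) = 15.42843.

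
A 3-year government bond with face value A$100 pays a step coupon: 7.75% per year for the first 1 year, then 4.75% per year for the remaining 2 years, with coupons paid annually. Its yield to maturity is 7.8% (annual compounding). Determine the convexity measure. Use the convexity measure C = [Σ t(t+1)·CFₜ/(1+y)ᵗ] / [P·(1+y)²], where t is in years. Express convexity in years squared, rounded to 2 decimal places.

9.45

With y = 0.078:
  t   CF        PV=CF/(1+0.078)^t    t·PV        t(t+1)·PV
  1         7.75         7.1892         7.1892          14.3785
  2         4.75         4.0875         8.1750          24.5249
  3       104.75        83.6176       250.8528       1,003.4113
  Σ                     94.8943       266.2170       1,042.3147
P = 94.8943.
Convexity = Σ t(t+1)·PV / [P·(1+y)²] = 1,042.3147 / (94.8943 × 1.162084) = 9.45194.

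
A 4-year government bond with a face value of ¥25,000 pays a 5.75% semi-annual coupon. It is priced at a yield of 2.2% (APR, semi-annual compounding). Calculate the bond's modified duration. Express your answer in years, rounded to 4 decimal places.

Periodic yield y = 0.011. First find Macaulay duration:
  t   CF        PV=CF/(1+0.011)^t    t·PV
  1       718.75       710.9298       710.9298
  2       718.75       703.1946     1,406.3893
  3       718.75       695.5437     2,086.6310
  4       718.75       687.9759     2,751.9037
  5       718.75       680.4905     3,402.4526
  6       718.75       673.0866     4,038.5194
  7       718.75       665.7632     4,660.3422
  8    25,718.75    23,563.5441   188,508.3531
  Σ                 28,380.5284   207,565.5209
P = 28,380.5284; Macaulay duration = 207,565.5209 / 28,380.5284 = 7.31366 half-year periods = 3.65683 years.
Modified duration = D_Mac / (1 + y) = 3.65683 / 1.011 = 3.61704 years.

3.6170 years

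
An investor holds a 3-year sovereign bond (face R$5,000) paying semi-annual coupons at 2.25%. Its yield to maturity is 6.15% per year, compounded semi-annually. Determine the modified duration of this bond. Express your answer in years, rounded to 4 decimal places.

2.8252 years

Periodic yield y = 0.03075. First find Macaulay duration:
  t   CF        PV=CF/(1+0.03075)^t    t·PV
  1        56.25        54.5719        54.5719
  2        56.25        52.9439       105.8878
  3        56.25        51.3644       154.0933
  4        56.25        49.8321       199.3284
  5        56.25        48.3455       241.7274
  6     5,056.25     4,216.0765    25,296.4587
  Σ                  4,473.1343    26,052.0675
P = 4,473.1343; Macaulay duration = 26,052.0675 / 4,473.1343 = 5.82412 half-year periods = 2.91206 years.
Modified duration = D_Mac / (1 + y) = 2.91206 / 1.03075 = 2.82519 years.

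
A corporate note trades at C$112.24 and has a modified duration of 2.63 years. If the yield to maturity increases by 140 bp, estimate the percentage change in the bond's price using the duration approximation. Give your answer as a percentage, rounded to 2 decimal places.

Duration approximation: ΔP/P ≈ -D_mod · Δy = -2.63 × (+0.014) = -0.036820.
As a percentage: -3.6820%.

-3.68%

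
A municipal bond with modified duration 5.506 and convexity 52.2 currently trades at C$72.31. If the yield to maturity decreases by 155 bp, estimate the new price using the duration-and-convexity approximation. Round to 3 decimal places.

Duration effect: -D_mod·Δy = -5.506 × (-0.0155) = +0.085343
Convexity effect: ½·C·(Δy)² = 0.5 × 52.2 × (-0.0155)² = +0.006270525
ΔP/P ≈ +0.085343 + 0.006270525 = +0.091613525
New price ≈ 72.31 × (1 + 0.091613525) = 78.93457399275.

C$78.935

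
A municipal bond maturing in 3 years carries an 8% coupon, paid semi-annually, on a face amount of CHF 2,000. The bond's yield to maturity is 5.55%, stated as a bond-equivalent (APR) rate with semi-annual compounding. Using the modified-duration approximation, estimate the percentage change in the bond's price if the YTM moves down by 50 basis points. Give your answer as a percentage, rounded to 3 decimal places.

+1.331%

Periodic yield y = 0.02775. Modified duration first:
  t   CF        PV=CF/(1+0.02775)^t    t·PV
  1        80.00        77.8399        77.8399
  2        80.00        75.7382       151.4764
  3        80.00        73.6932       221.0797
  4        80.00        71.7034       286.8138
  5        80.00        69.7674       348.8370
  6     2,080.00     1,764.9744    10,589.8467
  Σ                  2,133.7167    11,675.8935
P = 2,133.7167; D_Mac = 5.47209 half-year periods = 2.73605 yrs; D_mod = 2.73605/(1+0.02775) = 2.66217 yrs.
ΔP/P ≈ -D_mod · Δy = -2.66217 × (-0.005) = +0.013311 = +1.3311%.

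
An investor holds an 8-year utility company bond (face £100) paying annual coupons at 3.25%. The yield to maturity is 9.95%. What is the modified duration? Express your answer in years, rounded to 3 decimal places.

6.293 years

Periodic yield y = 0.0995. First find Macaulay duration:
  t   CF        PV=CF/(1+0.0995)^t    t·PV
  1         3.25         2.9559         2.9559
  2         3.25         2.6884         5.3768
  3         3.25         2.4451         7.3353
  4         3.25         2.2238         8.8953
  5         3.25         2.0226        10.1129
  6         3.25         1.8396        11.0373
  7         3.25         1.6731        11.7116
  8       103.25        48.3424       386.7392
  Σ                     64.1908       444.1643
P = 64.1908; Macaulay duration = 444.1643 / 64.1908 = 6.91943 years.
Modified duration = D_Mac / (1 + y) = 6.91943 / 1.0995 = 6.29326 years.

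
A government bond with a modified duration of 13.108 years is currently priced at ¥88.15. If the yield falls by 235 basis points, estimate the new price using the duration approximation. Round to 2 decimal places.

¥115.30

Duration approximation: ΔP/P ≈ -D_mod · Δy = -13.108 × (-0.0235) = +0.308038.
New price ≈ 88.15 × (1 + 0.308038) = 115.3035497.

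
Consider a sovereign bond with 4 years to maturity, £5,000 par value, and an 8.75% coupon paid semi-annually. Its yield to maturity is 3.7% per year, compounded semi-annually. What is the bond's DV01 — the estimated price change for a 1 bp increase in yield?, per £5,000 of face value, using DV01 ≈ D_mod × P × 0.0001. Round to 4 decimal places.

£2.0445

Periodic yield y = 0.0185.
  t   CF        PV=CF/(1+0.0185)^t    t·PV
  1       218.75       214.7766       214.7766
  2       218.75       210.8754       421.7509
  3       218.75       207.0451       621.1353
  4       218.75       203.2843       813.1374
  5       218.75       199.5919       997.9595
  6       218.75       195.9665     1,175.7991
  7       218.75       192.4070     1,346.8489
  8     5,218.75     4,506.9032    36,055.2253
  Σ                  5,930.8501    41,646.6328
P = 5,930.8501; D_Mac = 7.02203 half-year periods = 3.51102 yrs; D_mod = 3.44724 yrs.
DV01 ≈ 3.44724 × 5,930.8501 × 0.0001 = 2.044508.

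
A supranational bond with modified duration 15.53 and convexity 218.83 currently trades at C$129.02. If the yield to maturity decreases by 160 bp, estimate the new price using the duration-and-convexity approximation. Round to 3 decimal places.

C$164.693

Duration effect: -D_mod·Δy = -15.53 × (-0.016) = +0.248480
Convexity effect: ½·C·(Δy)² = 0.5 × 218.83 × (-0.016)² = +0.02801024
ΔP/P ≈ +0.248480 + 0.02801024 = +0.27649024
New price ≈ 129.02 × (1 + 0.27649024) = 164.6927707648.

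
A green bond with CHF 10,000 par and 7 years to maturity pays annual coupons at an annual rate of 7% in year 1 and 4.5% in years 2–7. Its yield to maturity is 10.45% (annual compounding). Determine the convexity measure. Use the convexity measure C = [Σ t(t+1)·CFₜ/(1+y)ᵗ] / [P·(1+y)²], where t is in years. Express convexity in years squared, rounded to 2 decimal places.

With y = 0.1045:
  t   CF        PV=CF/(1+0.1045)^t    t·PV        t(t+1)·PV
  1       700.00       633.7709       633.7709       1,267.5419
  2       450.00       368.8766       737.7531       2,213.2594
  3       450.00       333.9761     1,001.9282       4,007.7129
  4       450.00       302.3776     1,209.5104       6,047.5522
  5       450.00       273.7688     1,368.8439       8,213.0633
  6       450.00       247.8667     1,487.2002      10,410.4016
  7    10,450.00     5,211.4221    36,479.9546     291,839.6367
  Σ                  7,372.0588    42,918.9614     323,999.1679
P = 7,372.0588.
Convexity = Σ t(t+1)·PV / [P·(1+y)²] = 323,999.1679 / (7,372.0588 × 1.219920) = 36.02663.

36.03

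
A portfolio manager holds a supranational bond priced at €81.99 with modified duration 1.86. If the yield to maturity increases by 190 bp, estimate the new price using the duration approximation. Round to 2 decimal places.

€79.09

Duration approximation: ΔP/P ≈ -D_mod · Δy = -1.86 × (+0.019) = -0.035340.
New price ≈ 81.99 × (1 - 0.035340) = 79.0924734.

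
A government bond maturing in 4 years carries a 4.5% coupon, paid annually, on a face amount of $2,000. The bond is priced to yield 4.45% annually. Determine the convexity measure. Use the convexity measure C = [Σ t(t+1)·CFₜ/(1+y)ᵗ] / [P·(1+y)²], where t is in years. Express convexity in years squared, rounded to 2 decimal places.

16.81

With y = 0.0445:
  t   CF        PV=CF/(1+0.0445)^t    t·PV        t(t+1)·PV
  1        90.00        86.1656        86.1656         172.3313
  2        90.00        82.4946       164.9892         494.9677
  3        90.00        78.9800       236.9400         947.7601
  4     2,090.00     1,755.9515     7,023.8059      35,119.0294
  Σ                  2,003.5917     7,511.9008      36,734.0885
P = 2,003.5917.
Convexity = Σ t(t+1)·PV / [P·(1+y)²] = 36,734.0885 / (2,003.5917 × 1.090980) = 16.80518.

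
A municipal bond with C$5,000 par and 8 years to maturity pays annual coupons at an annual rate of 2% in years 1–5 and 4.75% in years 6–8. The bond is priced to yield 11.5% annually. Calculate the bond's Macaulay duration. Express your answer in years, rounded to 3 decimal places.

7.190 years

Periodic yield y = 0.115. Discount each cash flow and weight by its year:
  t   CF        PV=CF/(1+0.115)^t    t·PV
  1       100.00        89.6861        89.6861
  2       100.00        80.4360       160.8719
  3       100.00        72.1399       216.4196
  4       100.00        64.6994       258.7978
  5       100.00        58.0264       290.1320
  6       237.50       123.5988       741.5931
  7       237.50       110.8510       775.9569
  8     5,237.50     2,192.4268    17,539.4142
  Σ                  2,791.8644    20,072.8716
Price P = Σ PV = 2,791.8644.
Macaulay duration = Σ(t·PV) / P = 20,072.8716 / 2,791.8644 = 7.18977 years.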